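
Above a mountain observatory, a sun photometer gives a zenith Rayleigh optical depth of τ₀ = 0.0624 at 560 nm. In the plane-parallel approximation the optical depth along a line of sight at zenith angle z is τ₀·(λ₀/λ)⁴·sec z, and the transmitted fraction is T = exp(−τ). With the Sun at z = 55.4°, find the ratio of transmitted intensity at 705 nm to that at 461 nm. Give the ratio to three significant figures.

1.22

Airmass: sec 55.4° = 1.7610.
τ(705 nm) = 0.0624 × (560/705)⁴ × 1.7610 = 0.0624 × 0.3981 × 1.7610 = 0.0437.
τ(461 nm) = 0.0624 × (560/461)⁴ × 1.7610 = 0.0624 × 2.1775 × 1.7610 = 0.2393.
T(705)/T(461) = exp(τ_B − τ_A) = exp(0.1955) = 1.2160.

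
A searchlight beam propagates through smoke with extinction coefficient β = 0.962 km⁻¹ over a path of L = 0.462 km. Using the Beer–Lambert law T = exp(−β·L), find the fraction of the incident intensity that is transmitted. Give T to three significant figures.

τ = β·L = 0.962 × 0.462 = 0.4444.
T = exp(−0.4444) = 0.6412.

0.641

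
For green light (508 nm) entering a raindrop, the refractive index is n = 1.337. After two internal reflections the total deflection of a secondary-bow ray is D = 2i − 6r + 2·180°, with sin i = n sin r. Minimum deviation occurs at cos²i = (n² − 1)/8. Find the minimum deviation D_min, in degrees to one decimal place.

cos²i = (1.78757 − 1)/8 = 0.09845; i = arccos(0.31376) = 71.714°.
sin r = sin 71.714°/1.337 = 0.71017; r = 45.249°.
D_min = 2·71.714° − 6·45.249° + 360° = 231.934°.

231.9°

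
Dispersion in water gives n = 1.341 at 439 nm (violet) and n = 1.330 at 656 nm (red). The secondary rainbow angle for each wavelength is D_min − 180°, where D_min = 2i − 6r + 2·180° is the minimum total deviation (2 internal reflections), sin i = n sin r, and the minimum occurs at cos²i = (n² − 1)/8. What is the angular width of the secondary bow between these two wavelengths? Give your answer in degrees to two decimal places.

At 439 nm (n = 1.341): cos²i = 0.09979 → i = 71.586°, r = 45.034°, D_min = 232.966°, rainbow angle = 52.966°.
At 656 nm (n = 1.330): cos²i = 0.09611 → i = 71.940°, r = 45.630°, D_min = 230.101°, rainbow angle = 50.101°.
Angular width = |52.966° − 50.101°| = 2.865°.

2.86°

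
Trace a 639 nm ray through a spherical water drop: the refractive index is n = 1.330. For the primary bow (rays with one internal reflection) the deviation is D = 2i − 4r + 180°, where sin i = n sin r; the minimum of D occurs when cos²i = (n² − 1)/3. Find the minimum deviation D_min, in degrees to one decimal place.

cos²i = (1.76890 − 1)/3 = 0.25630; i = arccos(0.50626) = 59.585°.
sin r = sin 59.585°/1.330 = 0.64841; r = 40.422°.
D_min = 2·59.585° − 4·40.422° + 180° = 137.484°.

137.5°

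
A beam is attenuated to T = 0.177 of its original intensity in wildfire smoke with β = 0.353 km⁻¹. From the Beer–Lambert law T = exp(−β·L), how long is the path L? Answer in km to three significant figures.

Beer–Lambert: T = exp(−βL) ⇒ L = −ln(T)/β = −ln(0.177)/0.353 = 1.7316/0.353 = 4.905 km.

4.91 km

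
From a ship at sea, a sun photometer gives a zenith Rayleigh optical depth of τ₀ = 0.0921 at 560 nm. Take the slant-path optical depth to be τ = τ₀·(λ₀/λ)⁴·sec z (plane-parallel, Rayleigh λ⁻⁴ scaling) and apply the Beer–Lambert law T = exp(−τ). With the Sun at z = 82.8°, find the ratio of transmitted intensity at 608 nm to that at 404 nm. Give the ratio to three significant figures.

8.88

Airmass: sec 82.8° = 7.9787.
τ(608 nm) = 0.0921 × (560/608)⁴ × 7.9787 = 0.0921 × 0.7197 × 7.9787 = 0.5288.
τ(404 nm) = 0.0921 × (560/404)⁴ × 7.9787 = 0.0921 × 3.6917 × 7.9787 = 2.7128.
T(608)/T(404) = exp(τ_B − τ_A) = exp(2.1840) = 8.8815.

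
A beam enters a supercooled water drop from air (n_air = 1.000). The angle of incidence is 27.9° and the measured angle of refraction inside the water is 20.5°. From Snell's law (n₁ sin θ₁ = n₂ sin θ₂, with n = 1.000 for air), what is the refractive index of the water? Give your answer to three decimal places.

n = sin θ_i / sin θ_r = sin 27.9° / sin 20.5° = 0.4679 / 0.3502 = 1.3362.

1.336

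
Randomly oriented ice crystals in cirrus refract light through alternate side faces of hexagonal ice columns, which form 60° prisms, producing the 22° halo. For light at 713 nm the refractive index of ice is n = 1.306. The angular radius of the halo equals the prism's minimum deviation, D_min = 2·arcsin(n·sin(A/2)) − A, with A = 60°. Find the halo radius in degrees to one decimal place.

n·sin(A/2) = 1.306 × sin 30° = 1.306 × 0.5000 = 0.6530.
D_min = 2·arcsin(0.6530) − 60° = 2 × 40.768° − 60° = 21.536°.

21.5°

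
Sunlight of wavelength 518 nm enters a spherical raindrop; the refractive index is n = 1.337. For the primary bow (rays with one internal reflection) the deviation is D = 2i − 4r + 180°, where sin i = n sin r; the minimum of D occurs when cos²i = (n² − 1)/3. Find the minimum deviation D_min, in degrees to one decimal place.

138.5°

cos²i = (1.78757 − 1)/3 = 0.26252; i = arccos(0.51237) = 59.178°.
sin r = sin 59.178°/1.337 = 0.64231; r = 39.964°.
D_min = 2·59.178° − 4·39.964° + 180° = 138.500°.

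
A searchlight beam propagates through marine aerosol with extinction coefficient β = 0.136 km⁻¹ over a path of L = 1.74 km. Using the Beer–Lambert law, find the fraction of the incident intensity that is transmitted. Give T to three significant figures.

0.789

τ = β·L = 0.136 × 1.74 = 0.2366.
T = exp(−0.2366) = 0.7893.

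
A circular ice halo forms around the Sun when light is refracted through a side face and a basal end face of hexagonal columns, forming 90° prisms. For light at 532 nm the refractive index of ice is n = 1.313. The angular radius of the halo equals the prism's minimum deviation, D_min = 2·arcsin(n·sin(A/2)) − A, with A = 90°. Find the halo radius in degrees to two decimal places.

n·sin(A/2) = 1.313 × sin 45° = 1.313 × 0.7071 = 0.9284.
D_min = 2·arcsin(0.9284) − 90° = 2 × 68.192° − 90° = 46.383°.

46.38°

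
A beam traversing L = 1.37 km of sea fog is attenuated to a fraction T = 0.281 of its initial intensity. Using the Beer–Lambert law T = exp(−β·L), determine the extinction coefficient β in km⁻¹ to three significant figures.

0.927 km⁻¹

Beer–Lambert: T = exp(−βL) ⇒ β = −ln(T)/L = −ln(0.281)/1.37 = 1.2694/1.37 = 0.9266 km⁻¹.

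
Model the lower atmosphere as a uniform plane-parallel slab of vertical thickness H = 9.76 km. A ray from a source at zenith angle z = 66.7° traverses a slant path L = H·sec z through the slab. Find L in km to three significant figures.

sec z = 1/cos 66.7° = 2.5282.
L = 9.76 × 2.5282 = 24.675 km.

24.7 km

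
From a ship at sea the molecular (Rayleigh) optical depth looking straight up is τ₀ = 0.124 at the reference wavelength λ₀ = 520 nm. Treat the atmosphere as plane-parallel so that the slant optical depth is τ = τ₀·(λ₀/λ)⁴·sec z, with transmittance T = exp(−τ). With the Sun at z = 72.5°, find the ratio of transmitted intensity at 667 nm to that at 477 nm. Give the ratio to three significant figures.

1.54

Airmass: sec 72.5° = 3.3255.
τ(667 nm) = 0.124 × (520/667)⁴ × 3.3255 = 0.124 × 0.3694 × 3.3255 = 0.1523.
τ(477 nm) = 0.124 × (520/477)⁴ × 3.3255 = 0.124 × 1.4123 × 3.3255 = 0.5824.
T(667)/T(477) = exp(τ_B − τ_A) = exp(0.4301) = 1.5374.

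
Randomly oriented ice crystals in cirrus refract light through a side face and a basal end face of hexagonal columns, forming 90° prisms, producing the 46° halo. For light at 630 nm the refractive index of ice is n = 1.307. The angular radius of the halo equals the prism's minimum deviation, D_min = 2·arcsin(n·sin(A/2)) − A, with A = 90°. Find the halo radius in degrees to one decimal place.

n·sin(A/2) = 1.307 × sin 45° = 1.307 × 0.7071 = 0.9242.
D_min = 2·arcsin(0.9242) − 90° = 2 × 67.546° − 90° = 45.093°.

45.1°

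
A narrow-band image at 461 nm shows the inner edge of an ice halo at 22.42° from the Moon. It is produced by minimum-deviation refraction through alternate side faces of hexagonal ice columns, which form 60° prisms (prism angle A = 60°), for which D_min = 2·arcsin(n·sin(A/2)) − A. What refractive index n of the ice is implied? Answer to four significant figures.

Rearranging: n = sin((D_min + A)/2) / sin(A/2).
(D_min + A)/2 = (22.42° + 60°)/2 = 41.210°.
n = sin 41.210° / sin 30° = 0.6588 / 0.5000 = 1.3176.

1.318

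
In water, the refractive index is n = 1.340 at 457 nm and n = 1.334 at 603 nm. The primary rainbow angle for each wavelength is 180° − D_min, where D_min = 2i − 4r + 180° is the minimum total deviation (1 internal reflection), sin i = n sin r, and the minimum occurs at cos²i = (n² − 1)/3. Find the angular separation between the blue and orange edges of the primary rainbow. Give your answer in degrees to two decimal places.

At 457 nm (n = 1.340): cos²i = 0.26520 → i = 59.004°, r = 39.770°, D_min = 138.929°, rainbow angle = 41.071°.
At 603 nm (n = 1.334): cos²i = 0.25985 → i = 59.352°, r = 40.159°, D_min = 138.067°, rainbow angle = 41.933°.
Angular width = |41.071° − 41.933°| = 0.862°.

0.86°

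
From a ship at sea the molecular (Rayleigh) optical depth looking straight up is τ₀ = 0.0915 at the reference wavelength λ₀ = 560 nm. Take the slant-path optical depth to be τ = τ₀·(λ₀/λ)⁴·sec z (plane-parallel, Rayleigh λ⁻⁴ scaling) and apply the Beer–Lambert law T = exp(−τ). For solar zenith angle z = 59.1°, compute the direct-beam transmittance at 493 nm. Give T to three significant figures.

0.743

sec 59.1° = 1.9473.
τ = 0.0915 × (560/493)⁴ × 1.9473 = 0.0915 × 1.6648 × 1.9473 = 0.2966.
T = exp(−0.2966) = 0.7433.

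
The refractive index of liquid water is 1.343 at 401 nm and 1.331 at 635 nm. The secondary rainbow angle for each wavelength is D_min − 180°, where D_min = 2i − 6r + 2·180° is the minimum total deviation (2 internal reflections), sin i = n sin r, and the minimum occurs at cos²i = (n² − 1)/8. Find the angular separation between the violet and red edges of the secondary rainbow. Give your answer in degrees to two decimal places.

At 401 nm (n = 1.343): cos²i = 0.10046 → i = 71.522°, r = 44.928°, D_min = 233.478°, rainbow angle = 53.478°.
At 635 nm (n = 1.331): cos²i = 0.09645 → i = 71.907°, r = 45.575°, D_min = 230.365°, rainbow angle = 50.365°.
Angular width = |53.478° − 50.365°| = 3.113°.

3.11°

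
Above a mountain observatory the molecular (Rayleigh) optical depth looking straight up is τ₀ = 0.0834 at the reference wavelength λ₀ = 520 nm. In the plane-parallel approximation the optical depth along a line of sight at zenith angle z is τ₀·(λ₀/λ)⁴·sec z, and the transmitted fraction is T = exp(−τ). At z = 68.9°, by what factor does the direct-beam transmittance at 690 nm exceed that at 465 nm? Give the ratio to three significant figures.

Airmass: sec 68.9° = 2.7778.
τ(690 nm) = 0.0834 × (520/690)⁴ × 2.7778 = 0.0834 × 0.3226 × 2.7778 = 0.0747.
τ(465 nm) = 0.0834 × (520/465)⁴ × 2.7778 = 0.0834 × 1.5639 × 2.7778 = 0.3623.
T(690)/T(465) = exp(τ_B − τ_A) = exp(0.2876) = 1.3332.

1.33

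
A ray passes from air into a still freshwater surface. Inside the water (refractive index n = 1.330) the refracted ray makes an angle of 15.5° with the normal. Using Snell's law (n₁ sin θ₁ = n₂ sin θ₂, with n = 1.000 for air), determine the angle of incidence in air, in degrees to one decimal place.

Snell: sin θ_i = n · sin θ_r = 1.330 × sin 15.5° = 1.330 × 0.2672 = 0.3554.
θ_i = arcsin(0.3554) = 20.82°.

20.8°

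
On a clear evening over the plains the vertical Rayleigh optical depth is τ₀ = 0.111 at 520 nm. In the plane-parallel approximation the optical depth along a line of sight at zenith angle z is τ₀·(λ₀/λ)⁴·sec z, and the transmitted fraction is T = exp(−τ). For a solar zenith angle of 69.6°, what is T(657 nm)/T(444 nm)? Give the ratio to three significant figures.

Airmass: sec 69.6° = 2.8688.
τ(657 nm) = 0.111 × (520/657)⁴ × 2.8688 = 0.111 × 0.3924 × 2.8688 = 0.1250.
τ(444 nm) = 0.111 × (520/444)⁴ × 2.8688 = 0.111 × 1.8814 × 2.8688 = 0.5991.
T(657)/T(444) = exp(τ_B − τ_A) = exp(0.4742) = 1.6067.

1.61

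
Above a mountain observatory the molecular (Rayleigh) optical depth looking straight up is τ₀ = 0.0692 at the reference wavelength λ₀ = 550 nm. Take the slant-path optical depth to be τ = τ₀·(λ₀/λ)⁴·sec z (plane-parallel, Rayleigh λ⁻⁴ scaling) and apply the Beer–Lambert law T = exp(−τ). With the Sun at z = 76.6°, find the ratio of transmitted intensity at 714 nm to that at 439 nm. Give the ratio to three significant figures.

1.88

Airmass: sec 76.6° = 4.3150.
τ(714 nm) = 0.0692 × (550/714)⁴ × 4.3150 = 0.0692 × 0.3521 × 4.3150 = 0.1051.
τ(439 nm) = 0.0692 × (550/439)⁴ × 4.3150 = 0.0692 × 2.4637 × 4.3150 = 0.7357.
T(714)/T(439) = exp(τ_B − τ_A) = exp(0.6305) = 1.8786.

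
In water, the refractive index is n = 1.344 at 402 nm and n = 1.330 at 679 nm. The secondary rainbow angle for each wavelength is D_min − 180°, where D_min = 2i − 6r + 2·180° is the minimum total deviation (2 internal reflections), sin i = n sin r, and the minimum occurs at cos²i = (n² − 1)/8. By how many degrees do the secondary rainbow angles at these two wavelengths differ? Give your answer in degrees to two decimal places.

At 402 nm (n = 1.344): cos²i = 0.10079 → i = 71.490°, r = 44.874°, D_min = 233.733°, rainbow angle = 53.733°.
At 679 nm (n = 1.330): cos²i = 0.09611 → i = 71.940°, r = 45.630°, D_min = 230.101°, rainbow angle = 50.101°.
Angular width = |53.733° − 50.101°| = 3.632°.

3.63°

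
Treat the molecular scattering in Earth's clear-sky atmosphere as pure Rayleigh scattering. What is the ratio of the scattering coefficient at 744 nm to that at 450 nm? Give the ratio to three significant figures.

Rayleigh scattering ∝ λ⁻⁴, so the ratio of coefficients is the inverse fourth power of the wavelength ratio.
σ(744)/σ(450) = (450/744)⁴ = (0.6048)⁴ = 0.1338.

0.134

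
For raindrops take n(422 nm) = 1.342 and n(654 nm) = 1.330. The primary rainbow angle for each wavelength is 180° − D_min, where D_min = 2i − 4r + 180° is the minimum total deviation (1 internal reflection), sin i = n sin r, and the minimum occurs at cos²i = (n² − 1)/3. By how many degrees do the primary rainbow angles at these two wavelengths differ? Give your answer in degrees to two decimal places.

1.73°

At 422 nm (n = 1.342): cos²i = 0.26699 → i = 58.888°, r = 39.641°, D_min = 139.213°, rainbow angle = 40.787°.
At 654 nm (n = 1.330): cos²i = 0.25630 → i = 59.585°, r = 40.422°, D_min = 137.484°, rainbow angle = 42.516°.
Angular width = |40.787° − 42.516°| = 1.729°.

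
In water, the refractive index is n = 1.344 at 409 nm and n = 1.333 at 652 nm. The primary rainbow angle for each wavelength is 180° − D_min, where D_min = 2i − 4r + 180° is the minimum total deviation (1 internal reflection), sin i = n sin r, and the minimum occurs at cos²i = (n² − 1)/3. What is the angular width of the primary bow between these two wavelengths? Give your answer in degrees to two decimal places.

1.57°

At 409 nm (n = 1.344): cos²i = 0.26878 → i = 58.772°, r = 39.512°, D_min = 139.495°, rainbow angle = 40.505°.
At 652 nm (n = 1.333): cos²i = 0.25896 → i = 59.410°, r = 40.225°, D_min = 137.922°, rainbow angle = 42.078°.
Angular width = |40.505° − 42.078°| = 1.573°.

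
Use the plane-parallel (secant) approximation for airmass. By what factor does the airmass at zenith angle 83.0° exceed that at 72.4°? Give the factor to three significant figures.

2.48

X(83.0°)/X(72.4°) = sec 83.0° / sec 72.4° = cos 72.4° / cos 83.0° = 0.3024/0.1219 = 2.4811.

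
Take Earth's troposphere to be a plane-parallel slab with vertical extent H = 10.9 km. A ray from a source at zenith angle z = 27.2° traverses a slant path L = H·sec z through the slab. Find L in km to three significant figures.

12.3 km

sec z = 1/cos 27.2° = 1.1243.
L = 10.9 × 1.1243 = 12.255 km.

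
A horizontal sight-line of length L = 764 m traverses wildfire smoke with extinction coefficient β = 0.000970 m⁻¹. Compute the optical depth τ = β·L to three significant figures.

0.741

τ = β·L = 0.000970 × 764 = 0.7411.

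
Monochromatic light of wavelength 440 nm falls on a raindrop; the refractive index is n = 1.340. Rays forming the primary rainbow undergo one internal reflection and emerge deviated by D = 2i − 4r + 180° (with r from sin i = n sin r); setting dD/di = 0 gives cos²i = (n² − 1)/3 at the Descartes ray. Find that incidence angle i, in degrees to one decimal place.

59.0°

cos²i = (1.340² − 1)/3 = (1.79560 − 1)/3 = 0.26520.
cos i = 0.51498, so i = 59.004°.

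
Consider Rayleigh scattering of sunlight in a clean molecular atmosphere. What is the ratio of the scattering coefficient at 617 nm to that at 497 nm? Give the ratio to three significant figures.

Rayleigh scattering ∝ λ⁻⁴, so the ratio of coefficients is the inverse fourth power of the wavelength ratio.
σ(617)/σ(497) = (497/617)⁴ = (0.8055)⁴ = 0.421.

0.421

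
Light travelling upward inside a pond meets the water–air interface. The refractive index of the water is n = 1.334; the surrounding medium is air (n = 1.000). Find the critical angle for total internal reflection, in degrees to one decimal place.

sin θ_c = n_air / n = 1.000 / 1.334 = 0.7496.
θ_c = arcsin(0.7496) = 48.56°.

48.6°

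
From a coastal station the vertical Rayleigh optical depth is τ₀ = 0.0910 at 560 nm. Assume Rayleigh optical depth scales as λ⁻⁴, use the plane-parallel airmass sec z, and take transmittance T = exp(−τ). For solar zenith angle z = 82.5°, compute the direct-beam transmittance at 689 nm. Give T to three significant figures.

0.738

sec 82.5° = 7.6613.
τ = 0.0910 × (560/689)⁴ × 7.6613 = 0.0910 × 0.4364 × 7.6613 = 0.3042.
T = exp(−0.3042) = 0.7377.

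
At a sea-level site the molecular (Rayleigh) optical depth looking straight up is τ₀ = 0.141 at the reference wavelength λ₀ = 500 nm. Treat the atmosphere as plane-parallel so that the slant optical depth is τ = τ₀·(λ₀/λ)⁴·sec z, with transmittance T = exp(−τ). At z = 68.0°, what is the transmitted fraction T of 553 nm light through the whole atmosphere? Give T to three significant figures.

sec 68.0° = 2.6695.
τ = 0.141 × (500/553)⁴ × 2.6695 = 0.141 × 0.6683 × 2.6695 = 0.2515.
T = exp(−0.2515) = 0.7776.

0.778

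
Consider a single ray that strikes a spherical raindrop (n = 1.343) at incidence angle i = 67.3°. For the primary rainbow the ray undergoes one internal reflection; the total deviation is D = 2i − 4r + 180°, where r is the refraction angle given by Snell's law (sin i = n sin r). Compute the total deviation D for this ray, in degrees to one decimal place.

sin r = sin 67.3° / 1.343 = 0.9225/1.343 = 0.6869; r = 43.39°.
D = 2·67.3° − 4·43.39° + 180° = 134.60° − 173.55° + 180° = 141.05°.

141.1°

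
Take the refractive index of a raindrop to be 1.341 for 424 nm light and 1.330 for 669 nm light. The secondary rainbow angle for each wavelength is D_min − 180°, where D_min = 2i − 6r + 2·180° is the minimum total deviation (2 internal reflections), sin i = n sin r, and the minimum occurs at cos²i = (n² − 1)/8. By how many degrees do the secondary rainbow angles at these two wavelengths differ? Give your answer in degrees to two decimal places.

At 424 nm (n = 1.341): cos²i = 0.09979 → i = 71.586°, r = 45.034°, D_min = 232.966°, rainbow angle = 52.966°.
At 669 nm (n = 1.330): cos²i = 0.09611 → i = 71.940°, r = 45.630°, D_min = 230.101°, rainbow angle = 50.101°.
Angular width = |52.966° − 50.101°| = 2.865°.

2.86°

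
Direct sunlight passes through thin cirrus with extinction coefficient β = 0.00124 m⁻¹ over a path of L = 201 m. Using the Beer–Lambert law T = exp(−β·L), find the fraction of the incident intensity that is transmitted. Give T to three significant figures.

τ = β·L = 0.00124 × 201 = 0.2492.
T = exp(−0.2492) = 0.7794.

0.779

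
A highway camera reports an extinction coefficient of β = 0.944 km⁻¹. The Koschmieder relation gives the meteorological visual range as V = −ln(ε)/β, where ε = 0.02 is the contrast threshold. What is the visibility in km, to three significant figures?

4.14 km

V = −ln(0.02) / 0.944 = 3.912 / 0.944 = 4.1441 km.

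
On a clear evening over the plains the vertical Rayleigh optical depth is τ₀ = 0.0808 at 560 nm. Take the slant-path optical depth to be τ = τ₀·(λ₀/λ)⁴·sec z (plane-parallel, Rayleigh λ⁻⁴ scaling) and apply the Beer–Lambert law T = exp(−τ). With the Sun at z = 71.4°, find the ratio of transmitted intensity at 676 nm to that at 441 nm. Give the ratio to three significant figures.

Airmass: sec 71.4° = 3.1352.
τ(676 nm) = 0.0808 × (560/676)⁴ × 3.1352 = 0.0808 × 0.4709 × 3.1352 = 0.1193.
τ(441 nm) = 0.0808 × (560/441)⁴ × 3.1352 = 0.0808 × 2.6001 × 3.1352 = 0.6587.
T(676)/T(441) = exp(τ_B − τ_A) = exp(0.5394) = 1.7149.

1.71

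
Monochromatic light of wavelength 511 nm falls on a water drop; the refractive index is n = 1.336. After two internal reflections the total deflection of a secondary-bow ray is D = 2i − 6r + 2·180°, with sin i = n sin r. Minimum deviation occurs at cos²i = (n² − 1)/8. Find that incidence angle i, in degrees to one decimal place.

71.7°

cos²i = (1.336² − 1)/8 = (1.78490 − 1)/8 = 0.09811.
cos i = 0.31323, so i = 71.746°.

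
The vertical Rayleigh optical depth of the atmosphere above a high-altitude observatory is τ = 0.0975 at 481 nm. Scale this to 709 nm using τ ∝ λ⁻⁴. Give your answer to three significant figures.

τ(709 nm) = τ(481 nm) × (481/709)⁴ = 0.0975 × (0.6784)⁴ = 0.0975 × 0.2118 = 0.0207.

0.0207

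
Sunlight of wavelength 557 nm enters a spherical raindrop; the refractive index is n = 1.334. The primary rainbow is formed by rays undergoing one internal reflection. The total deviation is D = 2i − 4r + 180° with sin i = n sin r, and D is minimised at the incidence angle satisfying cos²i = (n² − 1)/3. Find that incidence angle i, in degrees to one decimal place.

cos²i = (1.334² − 1)/3 = (1.77956 − 1)/3 = 0.25985.
cos i = 0.50976, so i = 59.352°.

59.4°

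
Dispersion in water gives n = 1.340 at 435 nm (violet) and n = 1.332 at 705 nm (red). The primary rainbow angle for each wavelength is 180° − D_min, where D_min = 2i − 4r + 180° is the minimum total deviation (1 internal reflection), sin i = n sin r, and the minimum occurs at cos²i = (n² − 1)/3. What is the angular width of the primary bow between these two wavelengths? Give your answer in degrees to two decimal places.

At 435 nm (n = 1.340): cos²i = 0.26520 → i = 59.004°, r = 39.770°, D_min = 138.929°, rainbow angle = 41.071°.
At 705 nm (n = 1.332): cos²i = 0.25807 → i = 59.469°, r = 40.290°, D_min = 137.776°, rainbow angle = 42.224°.
Angular width = |41.071° − 42.224°| = 1.153°.

1.15°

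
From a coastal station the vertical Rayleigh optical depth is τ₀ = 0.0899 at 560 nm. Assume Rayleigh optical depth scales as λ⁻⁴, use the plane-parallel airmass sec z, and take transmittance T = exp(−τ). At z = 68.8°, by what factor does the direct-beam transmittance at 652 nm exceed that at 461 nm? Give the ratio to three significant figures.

Airmass: sec 68.8° = 2.7653.
τ(652 nm) = 0.0899 × (560/652)⁴ × 2.7653 = 0.0899 × 0.5442 × 2.7653 = 0.1353.
τ(461 nm) = 0.0899 × (560/461)⁴ × 2.7653 = 0.0899 × 2.1775 × 2.7653 = 0.5413.
T(652)/T(461) = exp(τ_B − τ_A) = exp(0.4060) = 1.5008.

1.50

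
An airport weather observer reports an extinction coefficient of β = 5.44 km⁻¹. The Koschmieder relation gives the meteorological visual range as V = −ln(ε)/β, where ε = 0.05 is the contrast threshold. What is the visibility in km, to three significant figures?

0.551 km

V = −ln(0.05) / 5.44 = 2.996 / 5.44 = 0.5507 km.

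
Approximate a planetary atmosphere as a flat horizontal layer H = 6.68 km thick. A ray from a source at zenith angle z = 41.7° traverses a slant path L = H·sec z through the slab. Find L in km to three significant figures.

sec z = 1/cos 41.7° = 1.3393.
L = 6.68 × 1.3393 = 8.947 km.

8.95 km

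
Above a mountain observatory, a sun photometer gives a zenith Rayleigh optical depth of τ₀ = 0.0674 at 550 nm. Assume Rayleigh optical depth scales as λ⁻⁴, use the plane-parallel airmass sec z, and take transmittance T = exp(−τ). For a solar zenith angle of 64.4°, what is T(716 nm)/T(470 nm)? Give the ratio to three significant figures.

1.27

Airmass: sec 64.4° = 2.3144.
τ(716 nm) = 0.0674 × (550/716)⁴ × 2.3144 = 0.0674 × 0.3482 × 2.3144 = 0.0543.
τ(470 nm) = 0.0674 × (550/470)⁴ × 2.3144 = 0.0674 × 1.8753 × 2.3144 = 0.2925.
T(716)/T(470) = exp(τ_B − τ_A) = exp(0.2382) = 1.2690.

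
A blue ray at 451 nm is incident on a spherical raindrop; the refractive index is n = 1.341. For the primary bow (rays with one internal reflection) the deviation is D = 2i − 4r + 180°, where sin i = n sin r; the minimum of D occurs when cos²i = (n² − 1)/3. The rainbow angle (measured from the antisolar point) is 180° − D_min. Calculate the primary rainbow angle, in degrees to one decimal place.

cos²i = (1.79828 − 1)/3 = 0.26609; i = arccos(0.51584) = 58.946°.
sin r = sin 58.946°/1.341 = 0.63884; r = 39.705°.
D_min = 2·58.946° − 4·39.705° + 180° = 139.071°.
Rainbow angle = 180° − D_min = 40.929°.

40.9°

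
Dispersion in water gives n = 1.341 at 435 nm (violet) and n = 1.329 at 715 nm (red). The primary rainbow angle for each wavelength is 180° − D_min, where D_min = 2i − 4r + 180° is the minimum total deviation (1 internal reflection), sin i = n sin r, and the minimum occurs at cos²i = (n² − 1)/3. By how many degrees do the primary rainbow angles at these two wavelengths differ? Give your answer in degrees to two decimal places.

At 435 nm (n = 1.341): cos²i = 0.26609 → i = 58.946°, r = 39.705°, D_min = 139.071°, rainbow angle = 40.929°.
At 715 nm (n = 1.329): cos²i = 0.25541 → i = 59.643°, r = 40.487°, D_min = 137.337°, rainbow angle = 42.663°.
Angular width = |40.929° − 42.663°| = 1.735°.

1.73°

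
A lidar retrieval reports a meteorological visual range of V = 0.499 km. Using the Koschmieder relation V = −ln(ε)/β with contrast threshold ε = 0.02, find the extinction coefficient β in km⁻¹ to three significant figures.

7.84 km⁻¹

β = −ln(0.02) / V = 3.912 / 0.499 = 7.8397 km⁻¹.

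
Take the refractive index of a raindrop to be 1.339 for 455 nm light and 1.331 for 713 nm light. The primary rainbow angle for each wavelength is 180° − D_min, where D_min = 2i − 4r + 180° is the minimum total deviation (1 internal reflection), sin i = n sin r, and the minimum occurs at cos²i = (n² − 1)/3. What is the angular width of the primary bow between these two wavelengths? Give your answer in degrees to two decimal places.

1.16°

At 455 nm (n = 1.339): cos²i = 0.26431 → i = 59.062°, r = 39.834°, D_min = 138.786°, rainbow angle = 41.214°.
At 713 nm (n = 1.331): cos²i = 0.25719 → i = 59.527°, r = 40.356°, D_min = 137.630°, rainbow angle = 42.370°.
Angular width = |41.214° − 42.370°| = 1.156°.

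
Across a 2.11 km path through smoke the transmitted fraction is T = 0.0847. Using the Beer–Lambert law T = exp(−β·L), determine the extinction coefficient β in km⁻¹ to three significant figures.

Beer–Lambert: T = exp(−βL) ⇒ β = −ln(T)/L = −ln(0.0847)/2.11 = 2.4686/2.11 = 1.17 km⁻¹.

1.17 km⁻¹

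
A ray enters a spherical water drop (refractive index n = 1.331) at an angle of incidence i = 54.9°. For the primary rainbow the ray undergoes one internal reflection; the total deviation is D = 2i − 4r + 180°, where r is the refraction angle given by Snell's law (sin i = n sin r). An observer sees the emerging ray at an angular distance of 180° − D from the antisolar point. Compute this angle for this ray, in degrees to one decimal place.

41.9°

sin r = sin 54.9° / 1.331 = 0.8181/1.331 = 0.6147; r = 37.93°.
D = 2·54.9° − 4·37.93° + 180° = 109.80° − 151.72° + 180° = 138.08°.
Angle from antisolar point = 180° − D = 41.92°.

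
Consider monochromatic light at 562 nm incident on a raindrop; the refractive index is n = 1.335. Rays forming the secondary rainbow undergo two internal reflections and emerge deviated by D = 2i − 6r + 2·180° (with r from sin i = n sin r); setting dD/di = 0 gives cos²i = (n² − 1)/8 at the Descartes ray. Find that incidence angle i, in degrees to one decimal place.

cos²i = (1.335² − 1)/8 = (1.78222 − 1)/8 = 0.09778.
cos i = 0.31269, so i = 71.778°.

71.8°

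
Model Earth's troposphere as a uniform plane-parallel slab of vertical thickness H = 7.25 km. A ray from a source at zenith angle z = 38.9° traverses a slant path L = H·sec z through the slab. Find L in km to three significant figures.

sec z = 1/cos 38.9° = 1.2849.
L = 7.25 × 1.2849 = 9.316 km.

9.32 km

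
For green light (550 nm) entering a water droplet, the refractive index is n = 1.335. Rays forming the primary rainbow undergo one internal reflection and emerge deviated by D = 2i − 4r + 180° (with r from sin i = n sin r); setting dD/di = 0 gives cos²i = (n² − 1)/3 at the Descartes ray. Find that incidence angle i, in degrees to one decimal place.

59.3°

cos²i = (1.335² − 1)/3 = (1.78222 − 1)/3 = 0.26074.
cos i = 0.51063, so i = 59.294°.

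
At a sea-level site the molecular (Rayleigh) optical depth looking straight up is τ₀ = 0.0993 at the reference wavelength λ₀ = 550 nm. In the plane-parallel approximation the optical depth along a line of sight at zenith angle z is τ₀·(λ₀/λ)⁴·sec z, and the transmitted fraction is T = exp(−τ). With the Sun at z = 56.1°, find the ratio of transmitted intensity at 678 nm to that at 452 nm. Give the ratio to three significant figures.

1.37

Airmass: sec 56.1° = 1.7929.
τ(678 nm) = 0.0993 × (550/678)⁴ × 1.7929 = 0.0993 × 0.4330 × 1.7929 = 0.0771.
τ(452 nm) = 0.0993 × (550/452)⁴ × 1.7929 = 0.0993 × 2.1923 × 1.7929 = 0.3903.
T(678)/T(452) = exp(τ_B − τ_A) = exp(0.3132) = 1.3678.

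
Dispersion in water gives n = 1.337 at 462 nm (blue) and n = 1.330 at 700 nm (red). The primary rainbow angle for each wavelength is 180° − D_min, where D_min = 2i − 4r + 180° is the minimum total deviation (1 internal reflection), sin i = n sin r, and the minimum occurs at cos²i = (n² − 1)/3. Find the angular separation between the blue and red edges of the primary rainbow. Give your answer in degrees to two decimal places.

At 462 nm (n = 1.337): cos²i = 0.26252 → i = 59.178°, r = 39.964°, D_min = 138.500°, rainbow angle = 41.500°.
At 700 nm (n = 1.330): cos²i = 0.25630 → i = 59.585°, r = 40.422°, D_min = 137.484°, rainbow angle = 42.516°.
Angular width = |41.500° − 42.516°| = 1.016°.

1.02°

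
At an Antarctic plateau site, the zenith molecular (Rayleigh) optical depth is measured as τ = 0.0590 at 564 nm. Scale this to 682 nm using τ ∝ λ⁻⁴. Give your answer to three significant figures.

0.0276

τ(682 nm) = τ(564 nm) × (564/682)⁴ = 0.0590 × (0.8270)⁴ = 0.0590 × 0.4677 = 0.0276.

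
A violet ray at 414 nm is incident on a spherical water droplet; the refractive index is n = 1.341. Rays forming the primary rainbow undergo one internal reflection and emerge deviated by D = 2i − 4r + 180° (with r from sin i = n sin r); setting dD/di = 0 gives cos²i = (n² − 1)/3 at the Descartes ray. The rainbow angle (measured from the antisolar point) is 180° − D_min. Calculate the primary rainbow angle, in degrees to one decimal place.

40.9°

cos²i = (1.79828 − 1)/3 = 0.26609; i = arccos(0.51584) = 58.946°.
sin r = sin 58.946°/1.341 = 0.63884; r = 39.705°.
D_min = 2·58.946° − 4·39.705° + 180° = 139.071°.
Rainbow angle = 180° − D_min = 40.929°.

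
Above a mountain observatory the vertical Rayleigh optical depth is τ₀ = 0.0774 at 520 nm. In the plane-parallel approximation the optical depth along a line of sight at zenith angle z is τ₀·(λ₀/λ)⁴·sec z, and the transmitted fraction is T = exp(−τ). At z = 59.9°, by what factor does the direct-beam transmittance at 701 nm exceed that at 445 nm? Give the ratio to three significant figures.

Airmass: sec 59.9° = 1.9940.
τ(701 nm) = 0.0774 × (520/701)⁴ × 1.9940 = 0.0774 × 0.3028 × 1.9940 = 0.0467.
τ(445 nm) = 0.0774 × (520/445)⁴ × 1.9940 = 0.0774 × 1.8645 × 1.9940 = 0.2878.
T(701)/T(445) = exp(τ_B − τ_A) = exp(0.2410) = 1.2726.

1.27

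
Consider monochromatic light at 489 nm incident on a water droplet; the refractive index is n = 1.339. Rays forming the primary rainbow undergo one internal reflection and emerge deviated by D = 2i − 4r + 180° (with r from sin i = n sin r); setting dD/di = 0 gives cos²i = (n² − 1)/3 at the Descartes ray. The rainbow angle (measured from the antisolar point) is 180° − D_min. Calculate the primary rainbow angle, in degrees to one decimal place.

cos²i = (1.79292 − 1)/3 = 0.26431; i = arccos(0.51411) = 59.062°.
sin r = sin 59.062°/1.339 = 0.64057; r = 39.834°.
D_min = 2·59.062° − 4·39.834° + 180° = 138.786°.
Rainbow angle = 180° − D_min = 41.214°.

41.2°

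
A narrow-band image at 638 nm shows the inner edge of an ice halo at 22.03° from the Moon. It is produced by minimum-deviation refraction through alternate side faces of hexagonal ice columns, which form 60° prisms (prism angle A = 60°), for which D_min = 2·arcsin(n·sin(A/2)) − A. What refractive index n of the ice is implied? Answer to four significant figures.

1.313

Rearranging: n = sin((D_min + A)/2) / sin(A/2).
(D_min + A)/2 = (22.03° + 60°)/2 = 41.015°.
n = sin 41.015° / sin 30° = 0.6563 / 0.5000 = 1.3125.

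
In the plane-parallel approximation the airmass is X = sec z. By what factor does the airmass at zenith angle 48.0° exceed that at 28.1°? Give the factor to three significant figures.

1.32

X(48.0°)/X(28.1°) = sec 48.0° / sec 28.1° = cos 28.1° / cos 48.0° = 0.8821/0.6691 = 1.3183.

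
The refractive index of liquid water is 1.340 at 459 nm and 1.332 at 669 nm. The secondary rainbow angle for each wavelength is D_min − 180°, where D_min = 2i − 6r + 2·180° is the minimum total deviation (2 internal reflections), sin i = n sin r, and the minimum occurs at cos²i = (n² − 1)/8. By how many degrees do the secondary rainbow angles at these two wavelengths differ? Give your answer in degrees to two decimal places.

2.08°

At 459 nm (n = 1.340): cos²i = 0.09945 → i = 71.618°, r = 45.088°, D_min = 232.709°, rainbow angle = 52.709°.
At 669 nm (n = 1.332): cos²i = 0.09678 → i = 71.875°, r = 45.520°, D_min = 230.628°, rainbow angle = 50.628°.
Angular width = |52.709° − 50.628°| = 2.080°.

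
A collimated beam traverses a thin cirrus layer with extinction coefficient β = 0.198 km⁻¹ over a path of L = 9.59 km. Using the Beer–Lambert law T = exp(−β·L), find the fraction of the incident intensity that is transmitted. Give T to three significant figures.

0.150

τ = β·L = 0.198 × 9.59 = 1.8988.
T = exp(−1.8988) = 0.1497.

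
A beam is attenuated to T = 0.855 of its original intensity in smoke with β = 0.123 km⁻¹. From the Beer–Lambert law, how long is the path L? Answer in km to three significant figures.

Beer–Lambert: T = exp(−βL) ⇒ L = −ln(T)/β = −ln(0.855)/0.123 = 0.1567/0.123 = 1.274 km.

1.27 km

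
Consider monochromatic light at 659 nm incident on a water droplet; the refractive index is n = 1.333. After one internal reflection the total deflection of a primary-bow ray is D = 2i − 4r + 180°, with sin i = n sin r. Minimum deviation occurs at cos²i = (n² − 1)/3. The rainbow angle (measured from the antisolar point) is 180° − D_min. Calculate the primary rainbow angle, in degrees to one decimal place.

42.1°

cos²i = (1.77689 − 1)/3 = 0.25896; i = arccos(0.50888) = 59.410°.
sin r = sin 59.410°/1.333 = 0.64579; r = 40.225°.
D_min = 2·59.410° − 4·40.225° + 180° = 137.922°.
Rainbow angle = 180° − D_min = 42.078°.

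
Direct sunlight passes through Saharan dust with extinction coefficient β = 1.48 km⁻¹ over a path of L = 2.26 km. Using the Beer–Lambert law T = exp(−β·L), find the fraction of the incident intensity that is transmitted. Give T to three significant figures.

τ = β·L = 1.48 × 2.26 = 3.3448.
T = exp(−3.3448) = 0.0353.

0.0353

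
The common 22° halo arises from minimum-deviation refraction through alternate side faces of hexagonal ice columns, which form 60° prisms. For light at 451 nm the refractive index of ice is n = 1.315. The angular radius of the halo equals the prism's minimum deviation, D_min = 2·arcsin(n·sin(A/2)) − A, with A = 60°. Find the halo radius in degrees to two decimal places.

22.22°

n·sin(A/2) = 1.315 × sin 30° = 1.315 × 0.5000 = 0.6575.
D_min = 2·arcsin(0.6575) − 60° = 2 × 41.109° − 60° = 22.219°.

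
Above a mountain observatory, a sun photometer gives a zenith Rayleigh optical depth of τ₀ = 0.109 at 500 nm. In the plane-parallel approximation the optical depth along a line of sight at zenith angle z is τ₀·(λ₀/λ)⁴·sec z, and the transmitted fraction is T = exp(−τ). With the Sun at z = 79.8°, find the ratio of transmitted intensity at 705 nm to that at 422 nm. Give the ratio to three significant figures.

2.88

Airmass: sec 79.8° = 5.6470.
τ(705 nm) = 0.109 × (500/705)⁴ × 5.6470 = 0.109 × 0.2530 × 5.6470 = 0.1557.
τ(422 nm) = 0.109 × (500/422)⁴ × 5.6470 = 0.109 × 1.9707 × 5.6470 = 1.2130.
T(705)/T(422) = exp(τ_B − τ_A) = exp(1.0573) = 2.8786.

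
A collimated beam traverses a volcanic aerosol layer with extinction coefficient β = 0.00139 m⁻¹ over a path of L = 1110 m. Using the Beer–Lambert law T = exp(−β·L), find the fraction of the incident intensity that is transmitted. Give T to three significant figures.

0.214

τ = β·L = 0.00139 × 1110 = 1.5429.
T = exp(−1.5429) = 0.2138.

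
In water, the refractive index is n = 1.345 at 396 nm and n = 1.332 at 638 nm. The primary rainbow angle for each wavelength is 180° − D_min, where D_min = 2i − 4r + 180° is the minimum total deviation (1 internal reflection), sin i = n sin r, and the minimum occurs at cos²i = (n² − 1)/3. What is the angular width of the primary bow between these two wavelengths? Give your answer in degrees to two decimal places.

At 396 nm (n = 1.345): cos²i = 0.26967 → i = 58.715°, r = 39.448°, D_min = 139.635°, rainbow angle = 40.365°.
At 638 nm (n = 1.332): cos²i = 0.25807 → i = 59.469°, r = 40.290°, D_min = 137.776°, rainbow angle = 42.224°.
Angular width = |40.365° − 42.224°| = 1.859°.

1.86°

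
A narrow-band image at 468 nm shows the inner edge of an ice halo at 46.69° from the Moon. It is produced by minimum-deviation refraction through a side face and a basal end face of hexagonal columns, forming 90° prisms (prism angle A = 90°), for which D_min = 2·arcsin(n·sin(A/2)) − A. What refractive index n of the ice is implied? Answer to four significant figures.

1.314

Rearranging: n = sin((D_min + A)/2) / sin(A/2).
(D_min + A)/2 = (46.69° + 90°)/2 = 68.345°.
n = sin 68.345° / sin 45° = 0.9294 / 0.7071 = 1.3144.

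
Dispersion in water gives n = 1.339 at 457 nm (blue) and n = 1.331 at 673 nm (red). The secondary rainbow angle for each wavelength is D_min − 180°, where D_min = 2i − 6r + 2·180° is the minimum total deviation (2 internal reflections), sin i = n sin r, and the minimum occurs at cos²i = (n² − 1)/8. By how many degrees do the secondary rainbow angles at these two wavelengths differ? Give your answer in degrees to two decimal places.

At 457 nm (n = 1.339): cos²i = 0.09912 → i = 71.650°, r = 45.141°, D_min = 232.451°, rainbow angle = 52.451°.
At 673 nm (n = 1.331): cos²i = 0.09645 → i = 71.907°, r = 45.575°, D_min = 230.365°, rainbow angle = 50.365°.
Angular width = |52.451° − 50.365°| = 2.086°.

2.09°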